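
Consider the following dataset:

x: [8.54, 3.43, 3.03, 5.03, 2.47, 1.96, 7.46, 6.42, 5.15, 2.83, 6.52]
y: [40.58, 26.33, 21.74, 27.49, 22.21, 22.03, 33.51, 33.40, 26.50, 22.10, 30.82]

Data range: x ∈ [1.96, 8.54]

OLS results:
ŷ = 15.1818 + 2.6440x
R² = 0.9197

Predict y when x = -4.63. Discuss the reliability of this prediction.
The equation gives ŷ = 2.9401; however x = -4.63 is 6.59 units below the observed range, so this extrapolated value should not be trusted.

Prediction calculation:
ŷ = 15.1818 + 2.6440 × (-4.63)
ŷ = 2.9401

Reliability:
- Data range: x ∈ [1.96, 8.54]
- Prediction point: x = -4.63 is 6.59 units below the observed range → this is EXTRAPOLATION, not interpolation

Why that matters here:
- The linear relationship may not hold outside the observed range
- R² describes fit only over the sampled x values; it says nothing about behaviour beyond them
- The standard error of prediction grows with (x − x̄)², and x = -4.63 is far from x̄ = 4.80

A defensible statement: 'if the linear trend continued to x = -4.63, y would be about 2.9401' — the premise is untested.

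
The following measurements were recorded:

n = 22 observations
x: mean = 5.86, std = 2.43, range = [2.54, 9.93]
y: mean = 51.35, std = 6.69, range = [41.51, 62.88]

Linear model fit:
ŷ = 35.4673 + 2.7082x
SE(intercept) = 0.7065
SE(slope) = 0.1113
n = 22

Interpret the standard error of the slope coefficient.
The slope 2.7082 is pinned down to within about ±0.1113 (one SE) by these data — relative uncertainty 4.1%, i.e. precise.

SE(β̂₁) = s / √Sxx, where s is the residual standard deviation and Sxx = Σ(x − x̄)². It is the yardstick for how far β̂₁ = 2.7082 could plausibly be from the true slope.

Relative precision:
- SE / |β̂₁| = 0.1113 / 2.7082 = 4.1%
- Rule of thumb (under 20%: precise; 20% to under 50%: moderately precise; 50% or more: imprecise) → precise

Rough 95% range (±2 SE): 2.7082 ± 0.2226 → (2.4856, 2.9308).

What drives SE(β̂₁): larger n (here n = 22) → smaller SE; wider spread of x values → smaller SE.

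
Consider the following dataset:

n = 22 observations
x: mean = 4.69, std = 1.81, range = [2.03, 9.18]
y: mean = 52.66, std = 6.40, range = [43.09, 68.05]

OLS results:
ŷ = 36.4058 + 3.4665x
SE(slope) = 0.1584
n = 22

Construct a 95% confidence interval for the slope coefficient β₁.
The 95% CI for β₁ is (3.1361, 3.7969)

Confidence interval for the slope:

The 95% CI for β₁ is: β̂₁ ± t*(α/2, n-2) × SE(β̂₁)

Step 1: Find critical t-value
- Confidence level = 0.95
- Degrees of freedom = n - 2 = 22 - 2 = 20
- t*(α/2, 20) = 2.0860

Step 2: Calculate margin of error
Margin = 2.0860 × 0.1584 = 0.3304

Step 3: Construct interval
CI = 3.4665 ± 0.3304
CI = (3.1361, 3.7969)

Interpretation: We are 95% confident that the true slope β₁ lies between 3.1361 and 3.7969.
The interval does not include 0, suggesting a significant linear relationship.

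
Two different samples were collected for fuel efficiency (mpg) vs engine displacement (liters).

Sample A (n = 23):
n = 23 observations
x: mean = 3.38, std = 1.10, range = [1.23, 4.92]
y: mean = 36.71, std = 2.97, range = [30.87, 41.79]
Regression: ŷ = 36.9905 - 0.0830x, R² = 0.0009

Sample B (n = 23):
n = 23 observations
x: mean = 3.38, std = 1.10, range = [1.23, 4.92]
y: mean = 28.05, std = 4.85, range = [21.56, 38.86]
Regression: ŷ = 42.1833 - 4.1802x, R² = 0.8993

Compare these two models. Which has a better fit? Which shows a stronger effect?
Model B has the better fit (R² = 0.8993 vs 0.0009). Model B shows the stronger effect (|β₁| = 4.1802 vs 0.0830).

Model Comparison:

Fit — compare R²:
- Model A: R² = 0.0009 → 0.09% of variance in fuel efficiency explained
- Model B: R² = 0.8993 → 89.93% of variance in fuel efficiency explained
- 0.8993 > 0.0009 → Model B has the better fit

Strength of effect — compare |β₁|:
- Model A: β₁ = -0.0830 → predicted fuel efficiency falls 0.0830 mpg per additional liter of engine displacement
- Model B: β₁ = -4.1802 → predicted fuel efficiency falls 4.1802 mpg per additional liter of engine displacement
- |-0.0830| < |-4.1802| → Model B shows the stronger marginal effect

Notes:
- A steeper slope doesn't make a better model if the scatter around the line is large.
- The two samples could reflect different populations, time periods, or measurement quality.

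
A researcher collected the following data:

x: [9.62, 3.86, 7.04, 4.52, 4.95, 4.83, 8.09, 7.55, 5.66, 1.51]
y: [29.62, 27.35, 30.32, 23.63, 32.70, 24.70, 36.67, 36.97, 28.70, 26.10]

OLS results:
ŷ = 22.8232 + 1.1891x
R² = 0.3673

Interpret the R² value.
The model explains 36.73% of the variance in y (R² = 0.3673), leaving 63.27% unexplained; the fit is moderate.

R² (coefficient of determination) measures the proportion of variance in y explained by the regression model.

Here R² = 0.3673:
- Explained: 36.73% of the variation in y
- Unexplained (residual): 100% − 36.73% = 63.27%
- Rule of thumb (below 0.3 weak; 0.3 to below 0.7 moderate; 0.7 and above strong) → moderate

Equivalently, for simple linear regression R² = r², so |r| = √0.3673 ≈ 0.6061.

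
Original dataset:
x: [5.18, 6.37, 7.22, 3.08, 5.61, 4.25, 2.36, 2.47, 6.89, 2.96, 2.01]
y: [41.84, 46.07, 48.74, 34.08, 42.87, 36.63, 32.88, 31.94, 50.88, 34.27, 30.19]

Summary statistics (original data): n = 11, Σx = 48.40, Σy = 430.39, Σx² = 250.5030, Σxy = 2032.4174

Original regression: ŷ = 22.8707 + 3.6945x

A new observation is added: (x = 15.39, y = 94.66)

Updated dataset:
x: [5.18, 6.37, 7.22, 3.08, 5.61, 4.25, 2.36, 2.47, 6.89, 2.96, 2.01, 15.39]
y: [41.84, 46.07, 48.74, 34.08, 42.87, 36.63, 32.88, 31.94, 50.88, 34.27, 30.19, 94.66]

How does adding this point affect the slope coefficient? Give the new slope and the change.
The slope changes from 3.6945 to 4.7091 (change of +1.0146, or +27.5%).

x = 15.39 lies well outside the original x-range [2.01, 7.22] (x̄ ≈ 4.40), so this observation has high leverage and can move the slope substantially.

Step 1: Update the sums with the new point (n goes from 11 to 12)
Σx  = 48.40 + 15.39 = 63.79
Σy  = 430.39 + 94.66 = 525.05
Σx² = 250.5030 + 15.39² = 250.5030 + 236.8521 = 487.3551
Σxy = 2032.4174 + 15.39×94.66 = 2032.4174 + 1456.8174 = 3489.2348

Step 2: Recompute the slope with b₁ = (nΣxy − ΣxΣy) / (nΣx² − (Σx)²)
Numerator   = 12×3489.2348 − 63.79×525.05 = 41870.8176 − 33492.9395 = 8377.8781
Denominator = 12×487.3551 − 63.79² = 5848.2612 − 4069.1641 = 1779.0971
b₁(new) = 8377.8781 / 1779.0971 = 4.7091

(Same formula on the original sums: (11×2032.4174 − 48.40×430.39) / (11×250.5030 − 48.40²) = 1525.7154 / 412.9730 = 3.6945, matching the given fit.)

Step 3: Change in slope
Δβ₁ = 4.7091 − 3.6945 = +1.0146
Relative change = +1.0146 / 3.6945 × 100% = +27.5%
→ the slope increases when the point is added.

A high-leverage point only changes the slope if it is off the original line; here y = 94.66 is above the original trend, so the slope increases.
In practice: examine leverage (hᵢ) and Cook's distance rather than deleting it automatically; investigate whether it comes from the same population as the rest of the sample.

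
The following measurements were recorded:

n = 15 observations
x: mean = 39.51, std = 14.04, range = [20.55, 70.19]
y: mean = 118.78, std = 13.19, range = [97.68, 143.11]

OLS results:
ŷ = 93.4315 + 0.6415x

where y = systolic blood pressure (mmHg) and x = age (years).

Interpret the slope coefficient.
On average, blood pressure is about 0.6415 mmHg higher for every extra year of age.

β₁ = 0.6415 is the change in predicted blood pressure (mmHg) per additional year of age.

Interpretation:
- Age up by 1 year → predicted blood pressure increases by 0.6415 mmHg
- The effect is assumed constant over the observed range of x (linearity)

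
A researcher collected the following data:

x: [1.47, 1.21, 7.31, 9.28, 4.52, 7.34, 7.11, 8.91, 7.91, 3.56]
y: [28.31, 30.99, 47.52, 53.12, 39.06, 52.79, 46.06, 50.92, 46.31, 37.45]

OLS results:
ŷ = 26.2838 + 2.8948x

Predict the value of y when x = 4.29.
ŷ = 38.7025

Plug x = 4.29 into the fitted line:

ŷ = 26.2838 + 2.8948 × 4.29
ŷ = 26.2838 + 12.4187
ŷ = 38.7025

This is the fitted mean response at that x — an individual observation would come with a wider prediction interval.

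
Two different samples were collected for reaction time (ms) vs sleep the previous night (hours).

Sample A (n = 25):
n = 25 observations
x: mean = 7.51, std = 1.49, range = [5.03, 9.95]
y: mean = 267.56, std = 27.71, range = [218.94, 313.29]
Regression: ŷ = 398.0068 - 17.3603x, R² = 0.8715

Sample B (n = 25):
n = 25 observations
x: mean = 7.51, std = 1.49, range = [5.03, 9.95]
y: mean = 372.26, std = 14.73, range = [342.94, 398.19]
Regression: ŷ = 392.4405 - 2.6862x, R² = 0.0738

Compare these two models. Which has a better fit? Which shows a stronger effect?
Model A has the better fit (R² = 0.8715 vs 0.0738). Model A shows the stronger effect (|β₁| = 17.3603 vs 2.6862).

Model Comparison:

Which explains more variance? (R²)
- Model A: R² = 0.8715 → 87.15% of variance in reaction time explained
- Model B: R² = 0.0738 → 7.38% of variance in reaction time explained
- 0.8715 > 0.0738 → Model A has the better fit

Effect size (slope magnitude):
- Model A: β₁ = -17.3603 → predicted reaction time falls 17.3603 ms per additional hour of sleep
- Model B: β₁ = -2.6862 → predicted reaction time falls 2.6862 ms per additional hour of sleep
- |-17.3603| > |-2.6862| → Model A shows the stronger marginal effect

Notes:
- A better fit (higher R²) doesn't necessarily mean a more important relationship.
- A steeper slope doesn't make a better model if the scatter around the line is large.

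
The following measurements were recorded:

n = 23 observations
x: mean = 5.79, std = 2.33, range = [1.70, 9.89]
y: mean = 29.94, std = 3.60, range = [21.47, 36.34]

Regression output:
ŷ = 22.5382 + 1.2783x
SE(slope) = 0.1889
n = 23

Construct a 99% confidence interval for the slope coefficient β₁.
The 99% CI for β₁ is (0.7434, 1.8132)

Confidence interval for the slope:

The 99% CI for β₁ is: β̂₁ ± t*(α/2, n-2) × SE(β̂₁)

Step 1: Find critical t-value
- Confidence level = 0.99
- Degrees of freedom = n - 2 = 23 - 2 = 21
- t*(α/2, 21) = 2.8314

Step 2: Calculate margin of error
Margin = 2.8314 × 0.1889 = 0.5349

Step 3: Construct interval
CI = 1.2783 ± 0.5349
CI = (0.7434, 1.8132)

Interpretation: each one-unit increase in x is associated with a change in mean y of between 0.7434 and 1.8132, with 99% confidence.
Since 0 is outside the interval, a two-sided test at α = 0.01 would reject H₀: β₁ = 0.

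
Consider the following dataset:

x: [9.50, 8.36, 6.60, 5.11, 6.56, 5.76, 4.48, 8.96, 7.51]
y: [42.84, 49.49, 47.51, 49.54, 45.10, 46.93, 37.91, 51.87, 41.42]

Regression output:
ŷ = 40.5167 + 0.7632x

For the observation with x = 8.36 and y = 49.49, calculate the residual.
Residual = 2.5929

The residual is the difference between the actual value and the predicted value:

Residual = y - ŷ

Step 1: Calculate predicted value
ŷ = 40.5167 + 0.7632 × 8.36
ŷ = 46.8971

Step 2: Calculate residual
Residual = 49.49 - 46.8971
Residual = 2.5929

Sign check: y > ŷ, so the point is above the line and the fit underestimates here.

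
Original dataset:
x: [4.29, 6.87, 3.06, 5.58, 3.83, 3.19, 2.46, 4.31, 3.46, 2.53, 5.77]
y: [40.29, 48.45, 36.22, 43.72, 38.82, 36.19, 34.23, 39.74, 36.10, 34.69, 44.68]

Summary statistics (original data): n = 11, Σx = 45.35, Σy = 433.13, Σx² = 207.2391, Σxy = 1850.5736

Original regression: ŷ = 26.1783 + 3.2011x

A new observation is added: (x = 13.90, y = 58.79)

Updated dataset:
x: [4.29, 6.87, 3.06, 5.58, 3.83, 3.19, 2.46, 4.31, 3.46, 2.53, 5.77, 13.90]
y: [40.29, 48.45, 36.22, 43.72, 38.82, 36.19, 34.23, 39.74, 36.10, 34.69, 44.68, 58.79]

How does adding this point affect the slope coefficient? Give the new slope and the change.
Adding the point moves β₁ from 3.2011 to 2.2140, i.e. it decreases by 0.9871 (-30.8%).

The new point has HIGH LEVERAGE: x = 13.90 is far from the original mean x̄ = 45.35/11 ≈ 4.12 (original range [2.46, 6.87]).

Step 1: Update the sums with the new point (n goes from 11 to 12)
Σx  = 45.35 + 13.90 = 59.25
Σy  = 433.13 + 58.79 = 491.92
Σx² = 207.2391 + 13.90² = 207.2391 + 193.2100 = 400.4491
Σxy = 1850.5736 + 13.90×58.79 = 1850.5736 + 817.1810 = 2667.7546

Step 2: Recompute the slope with b₁ = (nΣxy − ΣxΣy) / (nΣx² − (Σx)²)
Numerator   = 12×2667.7546 − 59.25×491.92 = 32013.0552 − 29146.2600 = 2866.7952
Denominator = 12×400.4491 − 59.25² = 4805.3892 − 3510.5625 = 1294.8267
b₁(new) = 2866.7952 / 1294.8267 = 2.2140

(Same formula on the original sums: (11×1850.5736 − 45.35×433.13) / (11×207.2391 − 45.35²) = 713.8641 / 223.0076 = 3.2011, matching the given fit.)

Step 3: Change in slope
Δβ₁ = 2.2140 − 3.2011 = -0.9871
Relative change = -0.9871 / 3.2011 × 100% = -30.8%
→ the slope decreases when the point is added.

A high-leverage point only changes the slope if it is off the original line; here y = 58.79 is below the original trend, so the slope decreases.
In practice: refit with and without it and report both if conclusions differ.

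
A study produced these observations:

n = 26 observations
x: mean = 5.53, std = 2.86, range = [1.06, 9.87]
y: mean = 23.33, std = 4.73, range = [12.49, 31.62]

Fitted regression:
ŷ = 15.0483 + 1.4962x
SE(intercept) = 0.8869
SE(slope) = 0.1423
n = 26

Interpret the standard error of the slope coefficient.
The slope 1.4962 is pinned down to within about ±0.1423 (one SE) by these data — relative uncertainty 9.5%, i.e. precise.

SE(β̂₁) = s / √Sxx, where s is the residual standard deviation and Sxx = Σ(x − x̄)². It is the yardstick for how far β̂₁ = 1.4962 could plausibly be from the true slope.

Relative precision:
- SE / |β̂₁| = 0.1423 / 1.4962 = 9.5%
- Rule of thumb (under 20%: precise; 20% to under 50%: moderately precise; 50% or more: imprecise) → precise

Rough 95% range (±2 SE): 1.4962 ± 0.2846 → (1.2116, 1.7808).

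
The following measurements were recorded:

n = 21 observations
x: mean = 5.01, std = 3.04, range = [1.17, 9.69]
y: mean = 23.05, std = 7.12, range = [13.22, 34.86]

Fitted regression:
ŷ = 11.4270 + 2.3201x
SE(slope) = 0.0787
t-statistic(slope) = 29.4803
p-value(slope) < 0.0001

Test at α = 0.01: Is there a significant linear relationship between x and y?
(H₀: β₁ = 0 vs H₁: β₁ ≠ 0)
p-value < 0.0001 < α = 0.01, so we reject H₀. The relationship is significant.

Hypothesis test for the slope coefficient:

H₀: β₁ = 0 (no linear relationship)
H₁: β₁ ≠ 0 (linear relationship exists)

Test statistic: t = β̂₁ / SE(β̂₁) = 2.3201 / 0.0787 = 29.4803

The p-value (<0.0001) is the probability, under H₀, of a t-statistic at least as extreme as |t| = 29.4803 (two-sided, df = n − 2 = 19).

Decision rule: reject H₀ if p-value < α.
p-value < 0.0001 < α = 0.01 → reject H₀.

Conclusion: the linear association between x and y is significant at the 1% level.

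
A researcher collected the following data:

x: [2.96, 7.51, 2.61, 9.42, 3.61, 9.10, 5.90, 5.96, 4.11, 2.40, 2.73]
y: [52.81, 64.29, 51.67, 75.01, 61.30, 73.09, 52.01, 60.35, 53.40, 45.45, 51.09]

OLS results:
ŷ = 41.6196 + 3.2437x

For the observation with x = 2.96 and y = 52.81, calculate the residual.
Residual = 1.5890

The residual is the difference between the actual value and the predicted value:

Residual = y - ŷ

Step 1: Calculate predicted value
ŷ = 41.6196 + 3.2437 × 2.96
ŷ = 51.2210

Step 2: Calculate residual
Residual = 52.81 - 51.2210
Residual = 1.5890

Sign check: y > ŷ, so the point is above the line and the fit underestimates here.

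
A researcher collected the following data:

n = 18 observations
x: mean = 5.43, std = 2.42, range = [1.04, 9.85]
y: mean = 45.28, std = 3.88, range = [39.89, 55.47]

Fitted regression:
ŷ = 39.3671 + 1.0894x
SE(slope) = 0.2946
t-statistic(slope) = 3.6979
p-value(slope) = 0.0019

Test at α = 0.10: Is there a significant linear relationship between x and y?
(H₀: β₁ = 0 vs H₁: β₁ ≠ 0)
Since p-value = 0.0019 < α = 0.10, reject H₀ — the slope is significantly different from 0.

Hypothesis test for the slope coefficient:

H₀: β₁ = 0 (no linear relationship)
H₁: β₁ ≠ 0 (linear relationship exists)

Test statistic: t = β̂₁ / SE(β̂₁) = 1.0894 / 0.2946 = 3.6979

The p-value (0.0019) is the probability, under H₀, of a t-statistic at least as extreme as |t| = 3.6979 (two-sided, df = n − 2 = 16).

Decision rule: reject H₀ if p-value < α.
p-value = 0.0019 < α = 0.10 → reject H₀.

There is sufficient evidence at the 10% significance level to conclude that a linear relationship exists between x and y.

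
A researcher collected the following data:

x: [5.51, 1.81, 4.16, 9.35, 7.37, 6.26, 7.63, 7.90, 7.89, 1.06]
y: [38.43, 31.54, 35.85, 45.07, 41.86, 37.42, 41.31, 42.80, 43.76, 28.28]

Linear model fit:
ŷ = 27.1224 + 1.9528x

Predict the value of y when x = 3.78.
ŷ = 34.5040

Plug x = 3.78 into the fitted line:

ŷ = 27.1224 + 1.9528 × 3.78
ŷ = 27.1224 + 7.3816
ŷ = 34.5040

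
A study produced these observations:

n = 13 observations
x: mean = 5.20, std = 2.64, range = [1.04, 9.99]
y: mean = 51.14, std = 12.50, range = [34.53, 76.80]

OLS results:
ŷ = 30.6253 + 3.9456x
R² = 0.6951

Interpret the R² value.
The model explains 69.51% of the variance in y (R² = 0.6951), leaving 30.49% unexplained; the fit is moderate.

R² = 1 − SS_res/SS_tot compares the residual scatter to the total scatter of y about its mean.

Here R² = 0.6951:
- Explained: 69.51% of the variation in y
- Unexplained (residual): 100% − 69.51% = 30.49%
- Rule of thumb (below 0.3 weak; 0.3 to below 0.7 moderate; 0.7 and above strong) → moderate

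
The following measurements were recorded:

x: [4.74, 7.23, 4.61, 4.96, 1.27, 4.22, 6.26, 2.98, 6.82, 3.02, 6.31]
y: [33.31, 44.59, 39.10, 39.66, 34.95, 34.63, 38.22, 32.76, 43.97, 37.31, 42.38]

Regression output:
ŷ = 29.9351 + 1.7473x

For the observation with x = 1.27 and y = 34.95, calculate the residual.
Residual = 2.7958

The residual is the difference between the actual value and the predicted value:

Residual = y - ŷ

Step 1: Calculate predicted value
ŷ = 29.9351 + 1.7473 × 1.27
ŷ = 32.1542

Step 2: Calculate residual
Residual = 34.95 - 32.1542
Residual = 2.7958

Sign check: y > ŷ, so the point is above the line and the fit underestimates here.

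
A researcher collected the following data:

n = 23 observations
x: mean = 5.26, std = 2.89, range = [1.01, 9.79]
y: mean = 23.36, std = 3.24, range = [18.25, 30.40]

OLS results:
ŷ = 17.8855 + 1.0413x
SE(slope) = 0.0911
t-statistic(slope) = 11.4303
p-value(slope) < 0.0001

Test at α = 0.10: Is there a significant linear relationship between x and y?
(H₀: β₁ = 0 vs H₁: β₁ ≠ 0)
Reject H₀: p-value < 0.0001 < α = 0.10. The linear relationship is significant at the 10% level.

Hypothesis test for the slope coefficient:

H₀: β₁ = 0 (no linear relationship)
H₁: β₁ ≠ 0 (linear relationship exists)

Test statistic: t = β̂₁ / SE(β̂₁) = 1.0413 / 0.0911 = 11.4303

The p-value (<0.0001) is the probability, under H₀, of a t-statistic at least as extreme as |t| = 11.4303 (two-sided, df = n − 2 = 21).

Decision rule: reject H₀ if p-value < α.
p-value < 0.0001 < α = 0.10 → reject H₀.

At α = 0.10 the data do provide convincing evidence of a nonzero slope.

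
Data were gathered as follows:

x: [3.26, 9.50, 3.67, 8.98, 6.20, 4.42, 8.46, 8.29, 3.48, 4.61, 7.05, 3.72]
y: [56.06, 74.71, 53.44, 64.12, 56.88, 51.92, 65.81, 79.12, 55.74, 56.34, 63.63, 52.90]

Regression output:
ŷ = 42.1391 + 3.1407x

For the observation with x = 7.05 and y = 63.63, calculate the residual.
Residual = -0.6510

The residual is the difference between the actual value and the predicted value:

Residual = y - ŷ

Step 1: Calculate predicted value
ŷ = 42.1391 + 3.1407 × 7.05
ŷ = 64.2810

Step 2: Calculate residual
Residual = 63.63 - 64.2810
Residual = -0.6510

Sign check: y < ŷ, so the point is below the line and the fit overestimates here.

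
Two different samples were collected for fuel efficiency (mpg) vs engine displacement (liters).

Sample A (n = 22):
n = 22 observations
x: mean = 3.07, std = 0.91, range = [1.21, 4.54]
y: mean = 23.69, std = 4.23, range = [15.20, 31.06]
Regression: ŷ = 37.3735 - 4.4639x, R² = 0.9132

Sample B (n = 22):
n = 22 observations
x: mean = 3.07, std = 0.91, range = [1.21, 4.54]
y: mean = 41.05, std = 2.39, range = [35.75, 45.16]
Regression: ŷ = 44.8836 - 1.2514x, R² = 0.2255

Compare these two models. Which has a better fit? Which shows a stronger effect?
Model A has the better fit (R² = 0.9132 vs 0.2255). Model A shows the stronger effect (|β₁| = 4.4639 vs 1.2514).

Model Comparison:

Fit — compare R²:
- Model A: R² = 0.9132 → 91.32% of variance in fuel efficiency explained
- Model B: R² = 0.2255 → 22.55% of variance in fuel efficiency explained
- 0.9132 > 0.2255 → Model A has the better fit

Effect size (slope magnitude):
- Model A: β₁ = -4.4639 → predicted fuel efficiency falls 4.4639 mpg per additional liter of engine displacement
- Model B: β₁ = -1.2514 → predicted fuel efficiency falls 1.2514 mpg per additional liter of engine displacement
- |-4.4639| > |-1.2514| → Model A shows the stronger marginal effect

Notes:
- A steeper slope doesn't make a better model if the scatter around the line is large.
- R² measures how tightly points cluster around the line; β₁ measures how steep the line is — they answer different questions.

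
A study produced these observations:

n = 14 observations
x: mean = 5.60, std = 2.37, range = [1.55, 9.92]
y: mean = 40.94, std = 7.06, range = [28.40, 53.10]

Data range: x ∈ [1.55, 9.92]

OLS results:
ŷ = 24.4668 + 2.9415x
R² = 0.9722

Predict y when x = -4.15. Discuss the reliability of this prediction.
The equation gives ŷ = 12.2596; however x = -4.15 is 5.70 units below the observed range, so this extrapolated value should not be trusted.

Prediction calculation:
ŷ = 24.4668 + 2.9415 × (-4.15)
ŷ = 12.2596

Reliability:
- Data range: x ∈ [1.55, 9.92]
- Prediction point: x = -4.15 is 5.70 units below the observed range → this is EXTRAPOLATION, not interpolation

Why that matters here:
- Real relationships often flatten, saturate, or turn nonlinear at extremes
- There are no observations near this x to validate the fitted line there
- R² describes fit only over the sampled x values; it says nothing about behaviour beyond them

The R² = 0.9722 only validates the fit within [1.55, 9.92]; treat ŷ = 12.2596 with caution.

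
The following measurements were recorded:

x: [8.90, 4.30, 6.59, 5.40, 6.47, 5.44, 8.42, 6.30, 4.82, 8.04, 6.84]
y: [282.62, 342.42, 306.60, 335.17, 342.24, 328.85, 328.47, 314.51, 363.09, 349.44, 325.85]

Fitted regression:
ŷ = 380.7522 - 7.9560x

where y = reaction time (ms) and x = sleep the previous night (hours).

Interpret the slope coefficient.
An increase of one hour in sleep is associated with a 7.9560 ms decrease in predicted reaction time.

The slope β₁ = -7.9560 gives the rate at which the fitted reaction time changes with sleep.

Interpretation:
- Sleep up by 1 hour → predicted reaction time decreases by 7.9560 ms
- The effect is assumed constant over the observed range of x (linearity)
- The sign (−) gives the direction; the magnitude 7.9560 gives the size of the effect per hour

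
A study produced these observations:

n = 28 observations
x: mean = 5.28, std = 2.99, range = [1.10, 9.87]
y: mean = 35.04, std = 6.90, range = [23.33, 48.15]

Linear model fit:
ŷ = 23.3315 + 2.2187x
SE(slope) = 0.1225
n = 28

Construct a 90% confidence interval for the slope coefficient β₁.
The 90% CI for β₁ is (2.0098, 2.4276)

Confidence interval for the slope:

The 90% CI for β₁ is: β̂₁ ± t*(α/2, n-2) × SE(β̂₁)

Step 1: Find critical t-value
- Confidence level = 0.9
- Degrees of freedom = n - 2 = 28 - 2 = 26
- t*(α/2, 26) = 1.7056

Step 2: Calculate margin of error
Margin = 1.7056 × 0.1225 = 0.2089

Step 3: Construct interval
CI = 2.2187 ± 0.2089
CI = (2.0098, 2.4276)

Interpretation: each one-unit increase in x is associated with a change in mean y of between 2.0098 and 2.4276, with 90% confidence.
Both endpoints are positive, so the data support a genuinely positive slope at this confidence level.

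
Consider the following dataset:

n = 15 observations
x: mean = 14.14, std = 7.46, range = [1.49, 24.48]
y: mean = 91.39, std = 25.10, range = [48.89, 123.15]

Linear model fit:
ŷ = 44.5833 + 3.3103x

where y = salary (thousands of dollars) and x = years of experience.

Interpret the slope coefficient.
On average, salary is about 3.3103 thousand dollars higher for every extra year of experience.

The slope β₁ = 3.3103 gives the rate at which the fitted salary changes with experience.

Interpretation:
- Experience up by 1 year → predicted salary increases by 3.3103 thousand dollars
- The effect is assumed constant over the observed range of x (linearity)
- The slope describes association in these data, not necessarily a causal effect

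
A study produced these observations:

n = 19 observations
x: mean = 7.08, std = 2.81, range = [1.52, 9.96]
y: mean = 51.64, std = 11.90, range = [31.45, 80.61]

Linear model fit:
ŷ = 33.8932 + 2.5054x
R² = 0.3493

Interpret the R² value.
R² = 0.3493 means 34.93% of the variation in y is explained by the linear relationship with x. This indicates a moderate fit.

R² = 1 − SS_res/SS_tot compares the residual scatter to the total scatter of y about its mean.

Here R² = 0.3493:
- Explained: 34.93% of the variation in y
- Unexplained (residual): 100% − 34.93% = 65.07%
- Rule of thumb (below 0.3 weak; 0.3 to below 0.7 moderate; 0.7 and above strong) → moderate

Note: R² says nothing about causation, and a high R² does not by itself mean the linear form is appropriate — check the residuals.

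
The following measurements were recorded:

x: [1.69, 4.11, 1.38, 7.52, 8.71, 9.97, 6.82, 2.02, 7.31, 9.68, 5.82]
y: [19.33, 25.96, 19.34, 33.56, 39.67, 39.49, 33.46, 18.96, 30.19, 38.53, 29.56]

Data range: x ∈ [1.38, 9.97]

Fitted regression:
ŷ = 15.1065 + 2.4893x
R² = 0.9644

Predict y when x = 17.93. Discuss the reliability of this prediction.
The equation gives ŷ = 59.7396; however x = 17.93 is 7.96 units above the observed range, so this extrapolated value should not be trusted.

Prediction calculation:
ŷ = 15.1065 + 2.4893 × 17.93
ŷ = 59.7396

Reliability:
- Data range: x ∈ [1.38, 9.97]
- Prediction point: x = 17.93 is 7.96 units above the observed range → this is EXTRAPOLATION, not interpolation

Why that matters here:
- R² describes fit only over the sampled x values; it says nothing about behaviour beyond them
- The linear relationship may not hold outside the observed range
- Real relationships often flatten, saturate, or turn nonlinear at extremes

Report the number if required, but flag clearly that it is an extrapolation.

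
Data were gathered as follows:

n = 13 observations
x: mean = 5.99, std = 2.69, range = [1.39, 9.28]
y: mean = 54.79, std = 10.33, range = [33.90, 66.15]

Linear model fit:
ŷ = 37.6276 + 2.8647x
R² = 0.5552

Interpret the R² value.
R² = 0.5552 means 55.52% of the variation in y is explained by the linear relationship with x. This indicates a moderate fit.

R² (coefficient of determination) measures the proportion of variance in y explained by the regression model.

Here R² = 0.5552:
- Explained: 55.52% of the variation in y
- Unexplained (residual): 100% − 55.52% = 44.48%
- Rule of thumb (below 0.3 weak; 0.3 to below 0.7 moderate; 0.7 and above strong) → moderate

Note: R² says nothing about causation, and a high R² does not by itself mean the linear form is appropriate — check the residuals.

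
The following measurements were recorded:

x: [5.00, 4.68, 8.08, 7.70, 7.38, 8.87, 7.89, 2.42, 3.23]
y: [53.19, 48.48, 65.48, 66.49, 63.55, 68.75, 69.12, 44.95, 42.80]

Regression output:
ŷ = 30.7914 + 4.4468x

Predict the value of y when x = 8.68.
ŷ = 69.3896

x = 8.68 lies inside the observed range [2.42, 8.87], so the fitted equation applies directly:

ŷ = 30.7914 + 4.4468 × 8.68
ŷ = 30.7914 + 38.5982
ŷ = 69.3896

This is the fitted mean response at that x — an individual observation would come with a wider prediction interval.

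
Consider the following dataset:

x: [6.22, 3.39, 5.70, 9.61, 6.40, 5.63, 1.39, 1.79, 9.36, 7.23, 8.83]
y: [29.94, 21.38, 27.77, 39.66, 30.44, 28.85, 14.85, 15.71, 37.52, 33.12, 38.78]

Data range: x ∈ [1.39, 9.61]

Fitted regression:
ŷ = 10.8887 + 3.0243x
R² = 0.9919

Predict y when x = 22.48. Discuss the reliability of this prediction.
ŷ = 78.8750 (extrapolation — x = 22.48 lies outside [1.39, 9.61], so reliability is low).

Prediction calculation:
ŷ = 10.8887 + 3.0243 × 22.48
ŷ = 78.8750

Reliability:
- Data range: x ∈ [1.39, 9.61]
- Prediction point: x = 22.48 is 12.87 units above the observed range → this is EXTRAPOLATION, not interpolation

Why that matters here:
- The linear relationship may not hold outside the observed range
- Real relationships often flatten, saturate, or turn nonlinear at extremes

Report the number if required, but flag clearly that it is an extrapolation.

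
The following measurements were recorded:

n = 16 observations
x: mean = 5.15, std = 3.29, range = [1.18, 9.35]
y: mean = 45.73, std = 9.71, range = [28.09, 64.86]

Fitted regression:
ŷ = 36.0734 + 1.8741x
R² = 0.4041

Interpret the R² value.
R² = 0.4041 means 40.41% of the variation in y is explained by the linear relationship with x. This indicates a moderate fit.

R² (coefficient of determination) measures the proportion of variance in y explained by the regression model.

Here R² = 0.4041:
- Explained: 40.41% of the variation in y
- Unexplained (residual): 100% − 40.41% = 59.59%
- Rule of thumb (below 0.3 weak; 0.3 to below 0.7 moderate; 0.7 and above strong) → moderate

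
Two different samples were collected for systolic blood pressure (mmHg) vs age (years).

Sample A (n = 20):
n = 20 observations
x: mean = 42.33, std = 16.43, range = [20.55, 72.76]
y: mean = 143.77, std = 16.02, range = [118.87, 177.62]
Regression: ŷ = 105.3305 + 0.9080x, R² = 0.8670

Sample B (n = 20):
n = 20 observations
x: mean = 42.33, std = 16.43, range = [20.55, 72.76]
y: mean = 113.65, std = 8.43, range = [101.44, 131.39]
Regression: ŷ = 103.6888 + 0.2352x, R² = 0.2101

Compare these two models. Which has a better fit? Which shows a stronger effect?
Model A has the better fit (R² = 0.8670 vs 0.2101). Model A shows the stronger effect (|β₁| = 0.9080 vs 0.2352).

Model Comparison:

Fit — compare R²:
- Model A: R² = 0.8670 → 86.70% of variance in blood pressure explained
- Model B: R² = 0.2101 → 21.01% of variance in blood pressure explained
- 0.8670 > 0.2101 → Model A has the better fit

Effect size (slope magnitude):
- Model A: β₁ = 0.9080 → predicted blood pressure rises 0.9080 mmHg per additional year of age
- Model B: β₁ = 0.2352 → predicted blood pressure rises 0.2352 mmHg per additional year of age
- |0.9080| > |0.2352| → Model A shows the stronger marginal effect

Notes:
- A better fit (higher R²) doesn't necessarily mean a more important relationship.
- R² measures how tightly points cluster around the line; β₁ measures how steep the line is — they answer different questions.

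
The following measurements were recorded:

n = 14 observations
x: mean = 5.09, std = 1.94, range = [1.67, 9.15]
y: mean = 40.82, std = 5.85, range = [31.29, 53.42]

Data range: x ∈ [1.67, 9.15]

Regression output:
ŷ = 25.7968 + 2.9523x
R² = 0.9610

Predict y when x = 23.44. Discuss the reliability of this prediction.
ŷ = 94.9987 (extrapolation — x = 23.44 lies outside [1.67, 9.15], so reliability is low).

Prediction calculation:
ŷ = 25.7968 + 2.9523 × 23.44
ŷ = 94.9987

Reliability:
- Data range: x ∈ [1.67, 9.15]
- Prediction point: x = 23.44 is 14.29 units above the observed range → this is EXTRAPOLATION, not interpolation

Why that matters here:
- R² describes fit only over the sampled x values; it says nothing about behaviour beyond them
- Real relationships often flatten, saturate, or turn nonlinear at extremes
- There are no observations near this x to validate the fitted line there

A defensible statement: 'if the linear trend continued to x = 23.44, y would be about 94.9987' — the premise is untested.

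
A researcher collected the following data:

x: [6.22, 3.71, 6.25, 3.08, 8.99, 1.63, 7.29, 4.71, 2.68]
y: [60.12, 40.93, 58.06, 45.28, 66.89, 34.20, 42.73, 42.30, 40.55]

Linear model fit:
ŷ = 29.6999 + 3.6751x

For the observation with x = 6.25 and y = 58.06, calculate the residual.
Residual = 5.3907

The residual is the difference between the actual value and the predicted value:

Residual = y - ŷ

Step 1: Calculate predicted value
ŷ = 29.6999 + 3.6751 × 6.25
ŷ = 52.6693

Step 2: Calculate residual
Residual = 58.06 - 52.6693
Residual = 5.3907

Sign check: y > ŷ, so the point is above the line and the fit underestimates here.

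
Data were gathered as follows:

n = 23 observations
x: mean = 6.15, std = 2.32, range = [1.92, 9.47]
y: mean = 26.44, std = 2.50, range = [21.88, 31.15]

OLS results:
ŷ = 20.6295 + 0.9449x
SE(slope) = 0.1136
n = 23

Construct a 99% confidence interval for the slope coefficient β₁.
The 99% CI for β₁ is (0.6233, 1.2665)

Confidence interval for the slope:

The 99% CI for β₁ is: β̂₁ ± t*(α/2, n-2) × SE(β̂₁)

Step 1: Find critical t-value
- Confidence level = 0.99
- Degrees of freedom = n - 2 = 23 - 2 = 21
- t*(α/2, 21) = 2.8314

Step 2: Calculate margin of error
Margin = 2.8314 × 0.1136 = 0.3216

Step 3: Construct interval
CI = 0.9449 ± 0.3216
CI = (0.6233, 1.2665)

Interpretation: We are 99% confident that the true slope β₁ lies between 0.6233 and 1.2665.
Since 0 is outside the interval, a two-sided test at α = 0.01 would reject H₀: β₁ = 0.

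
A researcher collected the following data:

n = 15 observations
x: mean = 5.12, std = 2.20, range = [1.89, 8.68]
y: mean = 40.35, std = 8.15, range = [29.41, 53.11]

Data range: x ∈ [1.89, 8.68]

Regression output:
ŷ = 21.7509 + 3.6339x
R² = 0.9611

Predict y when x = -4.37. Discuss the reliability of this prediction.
ŷ = 5.8708 (extrapolation — x = -4.37 lies outside [1.89, 8.68], so reliability is low).

Prediction calculation:
ŷ = 21.7509 + 3.6339 × (-4.37)
ŷ = 5.8708

Reliability:
- Data range: x ∈ [1.89, 8.68]
- Prediction point: x = -4.37 is 6.26 units below the observed range → this is EXTRAPOLATION, not interpolation

Why that matters here:
- Real relationships often flatten, saturate, or turn nonlinear at extremes
- The standard error of prediction grows with (x − x̄)², and x = -4.37 is far from x̄ = 5.12
- R² describes fit only over the sampled x values; it says nothing about behaviour beyond them

The R² = 0.9611 only validates the fit within [1.89, 8.68]; treat ŷ = 5.8708 with caution.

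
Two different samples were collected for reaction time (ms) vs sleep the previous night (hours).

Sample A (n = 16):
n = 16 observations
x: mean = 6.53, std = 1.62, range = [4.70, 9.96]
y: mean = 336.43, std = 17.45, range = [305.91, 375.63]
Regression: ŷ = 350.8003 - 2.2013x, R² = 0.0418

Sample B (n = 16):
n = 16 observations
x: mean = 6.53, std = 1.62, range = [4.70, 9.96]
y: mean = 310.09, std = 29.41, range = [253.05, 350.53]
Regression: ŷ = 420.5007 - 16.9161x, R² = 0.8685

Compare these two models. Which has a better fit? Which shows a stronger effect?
Model B has the better fit (R² = 0.8685 vs 0.0418). Model B shows the stronger effect (|β₁| = 16.9161 vs 2.2013).

Model Comparison:

Fit — compare R²:
- Model A: R² = 0.0418 → 4.18% of variance in reaction time explained
- Model B: R² = 0.8685 → 86.85% of variance in reaction time explained
- 0.8685 > 0.0418 → Model B has the better fit

Strength of effect — compare |β₁|:
- Model A: β₁ = -2.2013 → predicted reaction time falls 2.2013 ms per additional hour of sleep
- Model B: β₁ = -16.9161 → predicted reaction time falls 16.9161 ms per additional hour of sleep
- |-2.2013| < |-16.9161| → Model B shows the stronger marginal effect

Note: R² measures how tightly points cluster around the line; β₁ measures how steep the line is — they answer different questions.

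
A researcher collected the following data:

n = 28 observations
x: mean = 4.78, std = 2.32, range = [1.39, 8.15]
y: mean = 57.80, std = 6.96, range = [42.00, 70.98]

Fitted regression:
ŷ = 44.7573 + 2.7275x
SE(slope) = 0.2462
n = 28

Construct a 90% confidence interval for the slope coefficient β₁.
The 90% CI for β₁ is (2.3076, 3.1474)

Confidence interval for the slope:

The 90% CI for β₁ is: β̂₁ ± t*(α/2, n-2) × SE(β̂₁)

Step 1: Find critical t-value
- Confidence level = 0.9
- Degrees of freedom = n - 2 = 28 - 2 = 26
- t*(α/2, 26) = 1.7056

Step 2: Calculate margin of error
Margin = 1.7056 × 0.2462 = 0.4199

Step 3: Construct interval
CI = 2.7275 ± 0.4199
CI = (2.3076, 3.1474)

Interpretation: We are 90% confident that the true slope β₁ lies between 2.3076 and 3.1474.
Since 0 is outside the interval, a two-sided test at α = 0.10 would reject H₀: β₁ = 0.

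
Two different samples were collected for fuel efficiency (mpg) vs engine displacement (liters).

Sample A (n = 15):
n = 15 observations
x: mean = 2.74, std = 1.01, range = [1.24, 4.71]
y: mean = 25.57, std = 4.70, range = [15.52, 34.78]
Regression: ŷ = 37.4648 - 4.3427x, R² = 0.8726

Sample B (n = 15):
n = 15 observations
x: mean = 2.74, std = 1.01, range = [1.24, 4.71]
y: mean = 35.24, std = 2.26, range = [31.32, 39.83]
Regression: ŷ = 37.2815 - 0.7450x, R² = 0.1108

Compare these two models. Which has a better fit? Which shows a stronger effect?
Model A has the better fit (R² = 0.8726 vs 0.1108). Model A shows the stronger effect (|β₁| = 4.3427 vs 0.7450).

Model Comparison:

Fit — compare R²:
- Model A: R² = 0.8726 → 87.26% of variance in fuel efficiency explained
- Model B: R² = 0.1108 → 11.08% of variance in fuel efficiency explained
- 0.8726 > 0.1108 → Model A has the better fit

Effect size (slope magnitude):
- Model A: β₁ = -4.3427 → predicted fuel efficiency falls 4.3427 mpg per additional liter of engine displacement
- Model B: β₁ = -0.7450 → predicted fuel efficiency falls 0.7450 mpg per additional liter of engine displacement
- |-4.3427| > |-0.7450| → Model A shows the stronger marginal effect

Note: The two samples could reflect different populations, time periods, or measurement quality.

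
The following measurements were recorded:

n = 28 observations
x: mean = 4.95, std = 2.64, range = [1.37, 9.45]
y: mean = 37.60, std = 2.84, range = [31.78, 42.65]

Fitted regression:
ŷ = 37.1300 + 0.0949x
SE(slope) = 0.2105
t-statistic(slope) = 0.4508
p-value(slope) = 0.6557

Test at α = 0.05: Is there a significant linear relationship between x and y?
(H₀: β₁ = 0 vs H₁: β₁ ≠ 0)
Fail to reject H₀: p-value = 0.6557 ≥ α = 0.05. The linear relationship is not significant at the 5% level.

Hypothesis test for the slope coefficient:

H₀: β₁ = 0 (no linear relationship)
H₁: β₁ ≠ 0 (linear relationship exists)

Test statistic: t = β̂₁ / SE(β̂₁) = 0.0949 / 0.2105 = 0.4508

With df = 26, the two-sided p-value for |t| = 0.4508 is 0.6557.

Decision rule: reject H₀ if p-value < α.
p-value = 0.6557 ≥ α = 0.05 → fail to reject H₀.

At α = 0.05 the data do not provide convincing evidence of a nonzero slope.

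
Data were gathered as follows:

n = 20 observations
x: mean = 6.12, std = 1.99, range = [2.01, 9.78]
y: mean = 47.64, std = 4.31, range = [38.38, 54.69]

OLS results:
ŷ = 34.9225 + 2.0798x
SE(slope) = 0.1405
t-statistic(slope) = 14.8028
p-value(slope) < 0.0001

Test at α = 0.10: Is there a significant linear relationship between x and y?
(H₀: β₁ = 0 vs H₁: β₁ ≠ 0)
p-value < 0.0001 < α = 0.10, so we reject H₀. The relationship is significant.

Hypothesis test for the slope coefficient:

H₀: β₁ = 0 (no linear relationship)
H₁: β₁ ≠ 0 (linear relationship exists)

Test statistic: t = β̂₁ / SE(β̂₁) = 2.0798 / 0.1405 = 14.8028

With df = 18, the two-sided p-value for |t| = 14.8028 is <0.0001.

Decision rule: reject H₀ if p-value < α.
p-value < 0.0001 < α = 0.10 → reject H₀.

Conclusion: the linear association between x and y is significant at the 10% level.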